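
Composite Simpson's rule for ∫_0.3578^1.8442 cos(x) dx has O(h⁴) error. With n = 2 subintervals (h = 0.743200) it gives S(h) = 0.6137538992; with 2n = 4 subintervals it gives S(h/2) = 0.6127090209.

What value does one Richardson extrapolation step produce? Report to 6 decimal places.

Leading term ∝ h^4; use weight 16 = 2^4.
16 × 0.6127090209 = 9.8033443344; subtract 0.6137538992 → 9.1895904352
Divide by 2^4 − 1 = 15.
9.1895904352 ÷ 15 = 0.6126393623

0.612639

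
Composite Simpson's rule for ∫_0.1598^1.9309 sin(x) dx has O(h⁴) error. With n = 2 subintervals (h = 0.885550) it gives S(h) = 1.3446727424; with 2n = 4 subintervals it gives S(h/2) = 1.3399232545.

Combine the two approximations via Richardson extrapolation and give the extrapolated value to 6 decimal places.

1.339607

r = 4, so 2^r = 16.
16*1.3399232545 = 21.4387720720; subtract 1.3446727424 → 20.0940993296
Divide by 2^4 − 1 = 15.
20.0940993296 ÷ 15 = 1.3396066220
Correction |R − A(h/2)| = 3.166e-04; gap |A(h/2) − A(h)| = 4.749e-03.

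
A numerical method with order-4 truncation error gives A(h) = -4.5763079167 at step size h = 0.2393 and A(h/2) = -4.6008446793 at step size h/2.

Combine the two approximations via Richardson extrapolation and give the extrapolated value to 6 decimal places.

-4.602480

With r = 4 the leading error scales as h^4, so the weight is 2^4 = 16.
Difference of the inputs: -4.6008446793 − (-4.5763079167) = -0.0245367626
Divide by 2^4 − 1 = 15: (-0.0245367626)/15 = -0.0016357842
R = A(h/2) + (A(h/2) − A(h))/15 = -4.6008446793 − 0.0016357842 = -4.6024804635
Correction |R − A(h/2)| = 1.636e-03; gap |A(h/2) − A(h)| = 2.454e-02.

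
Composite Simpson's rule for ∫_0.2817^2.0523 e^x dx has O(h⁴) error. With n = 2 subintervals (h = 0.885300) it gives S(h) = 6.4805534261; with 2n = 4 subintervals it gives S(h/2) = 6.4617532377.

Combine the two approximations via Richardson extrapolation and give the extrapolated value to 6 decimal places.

Error is O(h^4); halving h shrinks it by 2^4 = 16.
Weighted: 103.3880518032 − 6.4805534261 = 96.9074983771
96.9074983771 ÷ 15 = 6.4604998918

6.460500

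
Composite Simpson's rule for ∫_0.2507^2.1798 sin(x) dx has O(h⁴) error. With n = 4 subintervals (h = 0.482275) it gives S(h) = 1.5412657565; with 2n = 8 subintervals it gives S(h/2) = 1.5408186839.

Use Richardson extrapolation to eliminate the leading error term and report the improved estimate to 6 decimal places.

The method has order 4: 2^4 = 16.
16 × 1.5408186839 − 1.5412657565 = 23.1118331859
Divide by 2^4 − 1 = 15.
So the Richardson estimate is 1.5407888791.
Correction |R − A(h/2)| = 2.980e-05; gap |A(h/2) − A(h)| = 4.471e-04.

1.540789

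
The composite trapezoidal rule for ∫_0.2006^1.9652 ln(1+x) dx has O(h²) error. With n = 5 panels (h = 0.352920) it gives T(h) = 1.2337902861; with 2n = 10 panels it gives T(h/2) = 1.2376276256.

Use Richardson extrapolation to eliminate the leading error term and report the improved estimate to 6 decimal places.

Leading term ∝ h^2; use weight 4 = 2^2.
2^2 × A(h/2) = 4.9505105024; minus A(h) gives 3.7167202163.
Denominator 4 − 1 = 3.
3.7167202163 ÷ 3 = 1.2389067388

1.238907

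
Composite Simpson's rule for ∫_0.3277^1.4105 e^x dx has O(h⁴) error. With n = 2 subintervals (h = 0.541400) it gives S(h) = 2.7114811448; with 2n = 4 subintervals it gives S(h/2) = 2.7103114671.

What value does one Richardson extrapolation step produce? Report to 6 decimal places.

2.710233

Leading term ∝ h^4; use weight 16 = 2^4.
A(h/2) − A(h) = 2.7103114671 − 2.7114811448 = -0.0011696777
Correction (A(h/2) − A(h))/(16 − 1) = (-0.0011696777)/15 = -0.0000779785
R = 2.7103114671 − 0.0000779785 = 2.7102334886
Gap between inputs: 1.170e-03; correction applied: −0.0000779785.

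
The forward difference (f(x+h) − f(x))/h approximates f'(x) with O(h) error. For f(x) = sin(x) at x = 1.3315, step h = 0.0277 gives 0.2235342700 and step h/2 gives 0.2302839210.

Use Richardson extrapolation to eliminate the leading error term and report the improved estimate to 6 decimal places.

With r = 1 the leading error scales as h^1, so the weight is 2^1 = 2.
Numerator 2×A(h/2) − A(h) = 2×0.2302839210 − 0.2235342700 = 0.2370335720
R = 0.2370335720/1 = 0.2370335720

0.237034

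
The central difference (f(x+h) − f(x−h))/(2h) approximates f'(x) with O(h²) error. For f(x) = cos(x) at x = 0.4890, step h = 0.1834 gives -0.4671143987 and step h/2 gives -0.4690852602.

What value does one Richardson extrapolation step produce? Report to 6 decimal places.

Error is O(h^2); halving h shrinks it by 2^2 = 4.
Difference of the inputs: -0.4690852602 − (-0.4671143987) = -0.0019708615
Correction (A(h/2) − A(h))/(4 − 1) = (-0.0019708615)/3 = -0.0006569538
R = -0.4690852602 − 0.0006569538 = -0.4697422140

-0.469742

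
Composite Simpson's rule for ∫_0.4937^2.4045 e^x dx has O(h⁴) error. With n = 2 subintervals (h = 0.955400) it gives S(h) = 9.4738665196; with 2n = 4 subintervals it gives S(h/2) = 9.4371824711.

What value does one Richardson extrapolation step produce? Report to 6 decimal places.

9.434737

With r = 4 the leading error scales as h^4, so the weight is 2^4 = 16.
16*9.4371824711 = 150.9949195376; subtract 9.4738665196 → 141.5210530180
Divide by 2^4 − 1 = 15.
R = 141.5210530180/15 = 9.4347368679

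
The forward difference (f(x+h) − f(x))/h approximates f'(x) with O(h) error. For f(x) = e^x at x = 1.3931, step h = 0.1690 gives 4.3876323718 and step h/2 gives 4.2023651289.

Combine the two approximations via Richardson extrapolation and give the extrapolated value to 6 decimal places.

4.017098

With r = 1 the leading error scales as h^1, so the weight is 2^1 = 2.
2×4.2023651289 = 8.4047302578; subtract 4.3876323718 → 4.0170978860
Denominator 2 − 1 = 1.
So the Richardson estimate is 4.0170978860.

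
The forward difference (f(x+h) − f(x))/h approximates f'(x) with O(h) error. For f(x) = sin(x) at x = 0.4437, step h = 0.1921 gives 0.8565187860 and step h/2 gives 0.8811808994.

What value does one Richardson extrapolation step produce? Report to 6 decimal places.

0.905843

r = 1: numerator weight 2, denominator 1.
2×0.8811808994 = 1.7623617988; 1.7623617988 − 0.8565187860 = 0.9058430128
(2×0.8811808994 − 0.8565187860)/(2 − 1) = 0.9058430128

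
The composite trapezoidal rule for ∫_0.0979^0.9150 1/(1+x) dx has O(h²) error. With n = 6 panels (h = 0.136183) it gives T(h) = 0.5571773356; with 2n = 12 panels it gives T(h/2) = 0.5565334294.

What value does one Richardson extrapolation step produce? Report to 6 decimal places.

r = 2: numerator weight 4, denominator 3.
Numerator 4*A(h/2) − A(h) = 4*0.5565334294 − 0.5571773356 = 1.6689563820
R = 1.6689563820/3 = 0.5563187940

0.556319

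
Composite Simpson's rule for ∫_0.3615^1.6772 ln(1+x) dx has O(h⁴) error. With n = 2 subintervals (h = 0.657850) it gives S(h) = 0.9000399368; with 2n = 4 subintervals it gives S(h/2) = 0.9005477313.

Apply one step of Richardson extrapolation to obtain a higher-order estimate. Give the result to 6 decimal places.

0.900582

Leading term ∝ h^4; use weight 16 = 2^4.
Weighted: 14.4087637008 − 0.9000399368 = 13.5087237640
Denominator 16 − 1 = 15.
(16*0.9005477313 − 0.9000399368)/(16 − 1) = 0.9005815843
Shift from A(h/2): +0.0000338530.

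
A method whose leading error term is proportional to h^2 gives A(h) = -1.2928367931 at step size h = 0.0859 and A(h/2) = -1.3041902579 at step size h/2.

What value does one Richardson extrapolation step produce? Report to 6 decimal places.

Leading term ∝ h^2; use weight 4 = 2^2.
4 × (-1.3041902579) = -5.2167610316; (-5.2167610316) − (-1.2928367931) = -3.9239242385
Extrapolated: (-3.9239242385) / 3 = -1.3079747462
Correction |R − A(h/2)| = 3.784e-03; gap |A(h/2) − A(h)| = 1.135e-02.

-1.307975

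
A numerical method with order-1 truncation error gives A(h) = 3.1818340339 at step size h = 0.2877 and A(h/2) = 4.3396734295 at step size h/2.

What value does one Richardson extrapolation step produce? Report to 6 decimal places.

Method order is 1; weight 2^1 = 2.
2×4.3396734295 = 8.6793468590; subtract 3.1818340339 → 5.4975128251
Denominator 2 − 1 = 1.
5.4975128251 ÷ 1 = 5.4975128251
Shift from A(h/2): +1.1578393956.

5.497513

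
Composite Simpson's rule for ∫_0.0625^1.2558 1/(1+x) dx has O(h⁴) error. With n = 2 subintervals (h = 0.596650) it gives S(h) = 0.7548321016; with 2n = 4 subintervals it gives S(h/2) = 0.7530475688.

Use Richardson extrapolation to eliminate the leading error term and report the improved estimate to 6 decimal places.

Order 4 gives 2^r = 16 and 2^r − 1 = 15.
Weighted: 12.0487611008 − 0.7548321016 = 11.2939289992
Divide by 2^4 − 1 = 15.
R = 11.2939289992/15 = 0.7529285999
Gap between inputs: 1.785e-03; correction applied: −0.0001189689.

0.752929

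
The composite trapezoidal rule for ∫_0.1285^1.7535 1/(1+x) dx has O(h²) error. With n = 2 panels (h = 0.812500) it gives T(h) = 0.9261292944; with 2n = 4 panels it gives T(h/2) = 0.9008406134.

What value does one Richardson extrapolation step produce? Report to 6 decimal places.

0.892411

With r = 2 the leading error scales as h^2, so the weight is 2^2 = 4.
Numerator 4×A(h/2) − A(h) = 4×0.9008406134 − 0.9261292944 = 2.6772331592
Divide by 2^2 − 1 = 3.
R = 2.6772331592/3 = 0.8924110531
Shift from A(h/2): −0.0084295603.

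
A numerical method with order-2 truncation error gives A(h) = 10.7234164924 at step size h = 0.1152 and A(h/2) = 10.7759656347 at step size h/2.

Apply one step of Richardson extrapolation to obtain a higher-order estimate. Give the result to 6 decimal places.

10.793482

r = 2: numerator weight 4, denominator 3.
Top: 4(10.7759656347) − (10.7234164924) = 32.3804460464
Denominator 4 − 1 = 3.
R = 32.3804460464/3 = 10.7934820155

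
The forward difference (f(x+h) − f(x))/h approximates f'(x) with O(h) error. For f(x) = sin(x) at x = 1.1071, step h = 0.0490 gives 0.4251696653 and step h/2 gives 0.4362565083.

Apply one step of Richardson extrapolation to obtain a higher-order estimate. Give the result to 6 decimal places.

0.447343

r = 1, so 2^r = 2.
Top: 2(0.4362565083) − (0.4251696653) = 0.4473433513
Divide by 2^1 − 1 = 1.
So the Richardson estimate is 0.4473433513.
Shift from A(h/2): +0.0110868430.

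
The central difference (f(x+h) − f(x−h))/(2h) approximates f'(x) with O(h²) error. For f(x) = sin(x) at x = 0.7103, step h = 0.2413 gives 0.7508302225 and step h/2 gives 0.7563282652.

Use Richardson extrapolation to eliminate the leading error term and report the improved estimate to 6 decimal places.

r = 2, so 2^r = 4.
Numerator 4 × A(h/2) − A(h) = 4 × 0.7563282652 − 0.7508302225 = 2.2744828383
R = 2.2744828383/3 = 0.7581609461

0.758161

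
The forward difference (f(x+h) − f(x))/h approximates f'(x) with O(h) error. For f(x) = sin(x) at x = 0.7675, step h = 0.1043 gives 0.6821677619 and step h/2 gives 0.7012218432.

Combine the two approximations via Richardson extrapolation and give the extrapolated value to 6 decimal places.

Order 1 gives 2^r = 2 and 2^r − 1 = 1.
Numerator 2 × A(h/2) − A(h) = 2 × 0.7012218432 − 0.6821677619 = 0.7202759245
0.7202759245 ÷ 1 = 0.7202759245
Shift from A(h/2): +0.0190540813.

0.720276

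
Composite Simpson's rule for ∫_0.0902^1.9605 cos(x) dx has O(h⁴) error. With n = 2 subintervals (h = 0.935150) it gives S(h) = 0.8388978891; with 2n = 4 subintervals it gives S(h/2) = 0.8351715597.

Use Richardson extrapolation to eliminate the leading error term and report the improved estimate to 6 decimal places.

r = 4, so 2^r = 16.
A(h/2) − A(h) = 0.8351715597 − 0.8388978891 = -0.0037263294
Divide by 2^4 − 1 = 15: (-0.0037263294)/15 = -0.0002484220
R = 0.8351715597 − 0.0002484220 = 0.8349231377
Shift from A(h/2): −0.0002484220.

0.834923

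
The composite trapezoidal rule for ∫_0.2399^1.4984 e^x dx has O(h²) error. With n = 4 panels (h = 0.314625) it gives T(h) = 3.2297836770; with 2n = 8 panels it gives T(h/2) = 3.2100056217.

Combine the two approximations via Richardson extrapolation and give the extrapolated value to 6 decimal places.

3.203413

r = 2: numerator weight 4, denominator 3.
Difference of the inputs: 3.2100056217 − 3.2297836770 = -0.0197780553
Correction (A(h/2) − A(h))/(4 − 1) = (-0.0197780553)/3 = -0.0065926851
R = 3.2100056217 − 0.0065926851 = 3.2034129366
Shift from A(h/2): −0.0065926851.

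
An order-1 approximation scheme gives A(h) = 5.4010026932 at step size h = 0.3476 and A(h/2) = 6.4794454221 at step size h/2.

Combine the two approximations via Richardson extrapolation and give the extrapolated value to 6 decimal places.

Method order is 1; weight 2^1 = 2.
Numerator 2×A(h/2) − A(h) = 2×6.4794454221 − 5.4010026932 = 7.5578881510
Divide by 2^1 − 1 = 1.
Extrapolated: 7.5578881510 / 1 = 7.5578881510
Shift from A(h/2): +1.0784427289.

7.557888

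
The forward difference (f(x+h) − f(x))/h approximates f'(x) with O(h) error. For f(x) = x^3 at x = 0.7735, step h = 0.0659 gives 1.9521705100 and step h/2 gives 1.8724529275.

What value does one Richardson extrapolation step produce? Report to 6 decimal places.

1.792735

Method order is 1; weight 2^1 = 2.
A(h/2) − A(h) = 1.8724529275 − 1.9521705100 = -0.0797175825
Correction (A(h/2) − A(h))/(2 − 1) = (-0.0797175825)/1 = -0.0797175825
R = A(h/2) + (A(h/2) − A(h))/1 = 1.8724529275 − 0.0797175825 = 1.7927353450
Correction |R − A(h/2)| = 7.972e-02; gap |A(h/2) − A(h)| = 7.972e-02.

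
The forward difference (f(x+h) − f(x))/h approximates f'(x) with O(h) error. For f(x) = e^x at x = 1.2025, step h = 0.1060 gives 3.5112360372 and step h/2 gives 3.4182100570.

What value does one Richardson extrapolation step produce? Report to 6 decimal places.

3.325184

Method order is 1; weight 2^1 = 2.
Top: 2(3.4182100570) − (3.5112360372) = 3.3251840768
R = 3.3251840768/1 = 3.3251840768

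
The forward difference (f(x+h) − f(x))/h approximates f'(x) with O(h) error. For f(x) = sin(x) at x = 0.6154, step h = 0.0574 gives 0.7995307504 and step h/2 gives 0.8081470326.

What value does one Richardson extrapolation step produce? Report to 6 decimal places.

Leading term ∝ h^1; use weight 2 = 2^1.
Difference of the inputs: 0.8081470326 − 0.7995307504 = 0.0086162822
Divide by 2^1 − 1 = 1: 0.0086162822/1 = 0.0086162822
R = 0.8081470326 + 0.0086162822 = 0.8167633148
Gap between inputs: 8.616e-03; correction applied: +0.0086162822.

0.816763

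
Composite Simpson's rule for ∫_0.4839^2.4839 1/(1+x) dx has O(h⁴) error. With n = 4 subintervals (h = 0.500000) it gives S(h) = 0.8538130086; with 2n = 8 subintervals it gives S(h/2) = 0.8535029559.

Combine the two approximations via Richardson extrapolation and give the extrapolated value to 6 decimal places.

0.853482

Order 4 gives 2^r = 16 and 2^r − 1 = 15.
Numerator 16 × A(h/2) − A(h) = 16 × 0.8535029559 − 0.8538130086 = 12.8022342858
Denominator 16 − 1 = 15.
Result: 0.8534822857
Correction |R − A(h/2)| = 2.067e-05; gap |A(h/2) − A(h)| = 3.101e-04.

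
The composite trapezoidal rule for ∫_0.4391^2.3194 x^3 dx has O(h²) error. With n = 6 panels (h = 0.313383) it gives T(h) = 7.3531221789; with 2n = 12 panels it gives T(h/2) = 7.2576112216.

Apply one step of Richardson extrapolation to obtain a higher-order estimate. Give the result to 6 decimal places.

The method has order 2: 2^2 = 4.
Numerator 4×A(h/2) − A(h) = 4×7.2576112216 − 7.3531221789 = 21.6773227075
21.6773227075 ÷ 3 = 7.2257742358
Correction |R − A(h/2)| = 3.184e-02; gap |A(h/2) − A(h)| = 9.551e-02.

7.225774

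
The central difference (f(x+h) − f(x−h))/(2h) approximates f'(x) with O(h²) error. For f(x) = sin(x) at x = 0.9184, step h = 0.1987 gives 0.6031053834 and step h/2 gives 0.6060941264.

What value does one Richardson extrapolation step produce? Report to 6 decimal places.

0.607090

r = 2: numerator weight 4, denominator 3.
4*0.6060941264 − 0.6031053834 = 1.8212711222
Denominator 4 − 1 = 3.
R = 1.8212711222/3 = 0.6070903741
Gap between inputs: 2.989e-03; correction applied: +0.0009962477.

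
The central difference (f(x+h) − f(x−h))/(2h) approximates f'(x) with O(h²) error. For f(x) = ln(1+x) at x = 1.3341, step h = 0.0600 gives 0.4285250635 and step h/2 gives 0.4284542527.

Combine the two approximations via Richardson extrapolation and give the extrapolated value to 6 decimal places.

The method has order 2: 2^2 = 4.
Top: 4(0.4284542527) − (0.4285250635) = 1.2852919473
Divide by 2^2 − 1 = 3.
Extrapolated: 1.2852919473 / 3 = 0.4284306491
Shift from A(h/2): −0.0000236036.

0.428431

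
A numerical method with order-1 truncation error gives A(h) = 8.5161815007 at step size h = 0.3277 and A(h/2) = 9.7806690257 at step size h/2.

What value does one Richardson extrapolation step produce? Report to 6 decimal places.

Order 1 gives 2^r = 2 and 2^r − 1 = 1.
2*9.7806690257 − 8.5161815007 = 11.0451565507
11.0451565507 ÷ 1 = 11.0451565507

11.045157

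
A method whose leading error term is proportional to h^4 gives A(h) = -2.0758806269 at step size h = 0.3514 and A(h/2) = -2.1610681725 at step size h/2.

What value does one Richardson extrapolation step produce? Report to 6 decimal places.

r = 4: numerator weight 16, denominator 15.
16×(-2.1610681725) = -34.5770907600; subtract (-2.0758806269) → -32.5012101331
(16×(-2.1610681725) − (-2.0758806269))/(16 − 1) = -2.1667473422
Correction |R − A(h/2)| = 5.679e-03; gap |A(h/2) − A(h)| = 8.519e-02.

-2.166747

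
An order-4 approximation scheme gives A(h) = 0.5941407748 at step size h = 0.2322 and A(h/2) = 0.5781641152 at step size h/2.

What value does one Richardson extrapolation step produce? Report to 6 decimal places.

Order 4 gives 2^r = 16 and 2^r − 1 = 15.
16*0.5781641152 = 9.2506258432; 9.2506258432 − 0.5941407748 = 8.6564850684
(16*0.5781641152 − 0.5941407748)/(16 − 1) = 0.5770990046
Correction |R − A(h/2)| = 1.065e-03; gap |A(h/2) − A(h)| = 1.598e-02.

0.577099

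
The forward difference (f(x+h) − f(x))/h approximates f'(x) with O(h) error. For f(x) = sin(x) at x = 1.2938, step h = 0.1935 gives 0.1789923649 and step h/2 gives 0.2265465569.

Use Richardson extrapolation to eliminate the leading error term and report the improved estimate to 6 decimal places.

With r = 1 the leading error scales as h^1, so the weight is 2^1 = 2.
2^1*A(h/2) = 0.4530931138; minus A(h) gives 0.2741007489.
Denominator 2 − 1 = 1.
Result: 0.2741007489

0.274101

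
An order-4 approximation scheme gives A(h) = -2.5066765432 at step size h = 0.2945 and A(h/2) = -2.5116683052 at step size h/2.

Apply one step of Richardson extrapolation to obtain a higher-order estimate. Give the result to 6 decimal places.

Method order is 4; weight 2^4 = 16.
Numerator 16 × A(h/2) − A(h) = 16 × (-2.5116683052) − (-2.5066765432) = -37.6800163400
R = (-37.6800163400)/15 = -2.5120010893
Gap between inputs: 4.992e-03; correction applied: −0.0003327841.

-2.512001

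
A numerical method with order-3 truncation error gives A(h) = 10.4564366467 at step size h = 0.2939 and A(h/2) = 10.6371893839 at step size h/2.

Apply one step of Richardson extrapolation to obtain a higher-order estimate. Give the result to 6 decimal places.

r = 3: numerator weight 8, denominator 7.
Top: 8(10.6371893839) − (10.4564366467) = 74.6410784245
Extrapolated: 74.6410784245 / 7 = 10.6630112035

10.663011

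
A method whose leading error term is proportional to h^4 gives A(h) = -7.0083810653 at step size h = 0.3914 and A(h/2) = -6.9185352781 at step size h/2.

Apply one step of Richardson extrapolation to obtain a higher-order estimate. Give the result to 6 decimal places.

-6.912546

r = 4: numerator weight 16, denominator 15.
16 × (-6.9185352781) = -110.6965644496; (-110.6965644496) − (-7.0083810653) = -103.6881833843
Extrapolated: (-103.6881833843) / 15 = -6.9125455590
Correction |R − A(h/2)| = 5.990e-03; gap |A(h/2) − A(h)| = 8.985e-02.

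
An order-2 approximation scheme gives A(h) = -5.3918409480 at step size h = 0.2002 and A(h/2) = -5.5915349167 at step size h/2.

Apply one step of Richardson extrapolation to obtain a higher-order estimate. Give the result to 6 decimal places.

-5.658100

r = 2, so 2^r = 4.
A(h/2) − A(h) = -5.5915349167 − (-5.3918409480) = -0.1996939687
Correction (A(h/2) − A(h))/(4 − 1) = (-0.1996939687)/3 = -0.0665646562
R = A(h/2) + (A(h/2) − A(h))/3 = -5.5915349167 − 0.0665646562 = -5.6580995729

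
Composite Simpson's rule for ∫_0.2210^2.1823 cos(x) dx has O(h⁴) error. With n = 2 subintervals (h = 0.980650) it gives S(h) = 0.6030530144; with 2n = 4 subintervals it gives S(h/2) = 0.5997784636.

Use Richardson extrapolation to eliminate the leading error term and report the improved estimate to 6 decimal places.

0.599560

r = 4: numerator weight 16, denominator 15.
16 × 0.5997784636 = 9.5964554176; subtract 0.6030530144 → 8.9934024032
Denominator 16 − 1 = 15.
Result: 0.5995601602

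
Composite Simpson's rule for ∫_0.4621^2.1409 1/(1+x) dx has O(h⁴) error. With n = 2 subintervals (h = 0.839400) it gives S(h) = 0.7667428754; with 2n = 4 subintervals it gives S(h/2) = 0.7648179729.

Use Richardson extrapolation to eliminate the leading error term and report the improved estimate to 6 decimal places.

Order 4 gives 2^r = 16 and 2^r − 1 = 15.
Weighted: 12.2370875664 − 0.7667428754 = 11.4703446910
Denominator 16 − 1 = 15.
R = 11.4703446910/15 = 0.7646896461
Gap between inputs: 1.925e-03; correction applied: −0.0001283268.

0.764690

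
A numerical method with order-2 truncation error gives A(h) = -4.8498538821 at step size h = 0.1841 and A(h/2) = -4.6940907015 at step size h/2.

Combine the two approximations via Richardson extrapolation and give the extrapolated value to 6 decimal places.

The method has order 2: 2^2 = 4.
Numerator 4·A(h/2) − A(h) = 4·(-4.6940907015) − (-4.8498538821) = -13.9265089239
Denominator 4 − 1 = 3.
(-13.9265089239) ÷ 3 = -4.6421696413

-4.642170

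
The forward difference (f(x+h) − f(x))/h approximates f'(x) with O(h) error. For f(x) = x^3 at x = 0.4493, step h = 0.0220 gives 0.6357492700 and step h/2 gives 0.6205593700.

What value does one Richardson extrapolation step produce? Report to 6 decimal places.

0.605369

With r = 1 the leading error scales as h^1, so the weight is 2^1 = 2.
Difference of the inputs: 0.6205593700 − 0.6357492700 = -0.0151899000
Correction (A(h/2) − A(h))/(2 − 1) = (-0.0151899000)/1 = -0.0151899000
R = 0.6205593700 − 0.0151899000 = 0.6053694700
Gap between inputs: 1.519e-02; correction applied: −0.0151899000.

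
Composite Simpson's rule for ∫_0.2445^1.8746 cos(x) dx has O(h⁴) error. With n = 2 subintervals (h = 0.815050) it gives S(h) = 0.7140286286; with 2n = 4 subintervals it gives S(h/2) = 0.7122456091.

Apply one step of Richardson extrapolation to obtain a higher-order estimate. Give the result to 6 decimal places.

Method order is 4; weight 2^4 = 16.
2^4*A(h/2) = 11.3959297456; minus A(h) gives 10.6819011170.
(16*0.7122456091 − 0.7140286286)/(16 − 1) = 0.7121267411
Correction |R − A(h/2)| = 1.189e-04; gap |A(h/2) − A(h)| = 1.783e-03.

0.712127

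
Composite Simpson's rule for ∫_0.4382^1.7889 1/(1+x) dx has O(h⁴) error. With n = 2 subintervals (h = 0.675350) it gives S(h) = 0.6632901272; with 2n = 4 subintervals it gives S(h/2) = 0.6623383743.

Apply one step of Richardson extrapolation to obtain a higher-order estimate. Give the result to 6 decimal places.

0.662275

r = 4, so 2^r = 16.
16·0.6623383743 = 10.5974139888; 10.5974139888 − 0.6632901272 = 9.9341238616
Divide by 2^4 − 1 = 15.
So the Richardson estimate is 0.6622749241.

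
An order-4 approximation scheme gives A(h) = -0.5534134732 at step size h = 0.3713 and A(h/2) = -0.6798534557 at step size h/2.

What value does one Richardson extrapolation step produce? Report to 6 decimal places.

-0.688283

Error is O(h^4); halving h shrinks it by 2^4 = 16.
Numerator 16×A(h/2) − A(h) = 16×(-0.6798534557) − (-0.5534134732) = -10.3242418180
R = (-10.3242418180)/15 = -0.6882827879
Gap between inputs: 1.264e-01; correction applied: −0.0084293322.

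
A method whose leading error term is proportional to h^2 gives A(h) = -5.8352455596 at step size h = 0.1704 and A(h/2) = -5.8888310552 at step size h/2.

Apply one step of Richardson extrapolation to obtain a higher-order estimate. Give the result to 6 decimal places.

Error is O(h^2); halving h shrinks it by 2^2 = 4.
4*(-5.8888310552) − (-5.8352455596) = -17.7200786612
R = (-17.7200786612)/3 = -5.9066928871

-5.906693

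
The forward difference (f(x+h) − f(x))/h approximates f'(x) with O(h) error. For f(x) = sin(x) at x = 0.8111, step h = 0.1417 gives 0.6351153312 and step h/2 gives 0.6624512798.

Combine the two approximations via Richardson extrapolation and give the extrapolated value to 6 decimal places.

0.689787

Leading term ∝ h^1; use weight 2 = 2^1.
2 × 0.6624512798 − 0.6351153312 = 0.6897872284
Denominator 2 − 1 = 1.
Result: 0.6897872284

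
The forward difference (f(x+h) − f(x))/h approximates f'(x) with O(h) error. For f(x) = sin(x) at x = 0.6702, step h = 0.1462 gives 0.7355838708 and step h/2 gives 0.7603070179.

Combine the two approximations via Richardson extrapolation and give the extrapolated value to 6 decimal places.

0.785030

Error is O(h^1); halving h shrinks it by 2^1 = 2.
2^1 × A(h/2) = 1.5206140358; minus A(h) gives 0.7850301650.
Denominator 2 − 1 = 1.
Result: 0.7850301650
Shift from A(h/2): +0.0247231471.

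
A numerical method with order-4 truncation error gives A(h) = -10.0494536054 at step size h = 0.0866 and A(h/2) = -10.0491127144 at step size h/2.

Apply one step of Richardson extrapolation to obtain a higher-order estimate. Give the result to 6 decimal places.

-10.049090

The method has order 4: 2^4 = 16.
Difference of the inputs: -10.0491127144 − (-10.0494536054) = 0.0003408910
Divide by 2^4 − 1 = 15: 0.0003408910/15 = 0.0000227261
R = -10.0491127144 + 0.0000227261 = -10.0490899883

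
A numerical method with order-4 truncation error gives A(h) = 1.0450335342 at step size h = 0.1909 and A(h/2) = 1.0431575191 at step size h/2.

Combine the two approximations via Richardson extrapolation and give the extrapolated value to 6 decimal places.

1.043032

Leading term ∝ h^4; use weight 16 = 2^4.
Numerator 16*A(h/2) − A(h) = 16*1.0431575191 − 1.0450335342 = 15.6454867714
15.6454867714 ÷ 15 = 1.0430324514
Shift from A(h/2): −0.0001250677.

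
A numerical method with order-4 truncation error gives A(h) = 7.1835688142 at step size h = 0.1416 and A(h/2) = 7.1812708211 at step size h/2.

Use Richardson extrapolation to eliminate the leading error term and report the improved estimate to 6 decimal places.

Error is O(h^4); halving h shrinks it by 2^4 = 16.
16*7.1812708211 − 7.1835688142 = 107.7167643234
Divide by 2^4 − 1 = 15.
So the Richardson estimate is 7.1811176216.

7.181118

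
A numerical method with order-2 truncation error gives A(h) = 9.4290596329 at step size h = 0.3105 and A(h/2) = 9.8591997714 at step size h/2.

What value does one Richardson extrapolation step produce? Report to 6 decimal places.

10.002580

r = 2: numerator weight 4, denominator 3.
4*9.8591997714 = 39.4367990856; subtract 9.4290596329 → 30.0077394527
(4*9.8591997714 − 9.4290596329)/(4 − 1) = 10.0025798176
Gap between inputs: 4.301e-01; correction applied: +0.1433800462.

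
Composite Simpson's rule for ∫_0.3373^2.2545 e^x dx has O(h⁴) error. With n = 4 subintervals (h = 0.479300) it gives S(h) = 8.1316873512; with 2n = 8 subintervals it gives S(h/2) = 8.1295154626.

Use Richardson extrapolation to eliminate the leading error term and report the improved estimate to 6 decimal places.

8.129371

Order 4 gives 2^r = 16 and 2^r − 1 = 15.
Weighted: 130.0722474016 − 8.1316873512 = 121.9405600504
R = 121.9405600504/15 = 8.1293706700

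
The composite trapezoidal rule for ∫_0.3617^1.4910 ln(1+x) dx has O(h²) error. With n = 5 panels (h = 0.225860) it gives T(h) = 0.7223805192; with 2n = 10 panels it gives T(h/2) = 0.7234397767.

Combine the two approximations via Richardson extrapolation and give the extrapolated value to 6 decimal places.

0.723793

r = 2, so 2^r = 4.
4·0.7234397767 = 2.8937591068; subtract 0.7223805192 → 2.1713785876
2.1713785876 ÷ 3 = 0.7237928625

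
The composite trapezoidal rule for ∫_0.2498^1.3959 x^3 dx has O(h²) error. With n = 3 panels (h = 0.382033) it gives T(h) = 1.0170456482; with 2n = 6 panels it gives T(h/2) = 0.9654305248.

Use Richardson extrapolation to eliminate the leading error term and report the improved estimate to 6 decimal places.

Order 2 gives 2^r = 4 and 2^r − 1 = 3.
2^2 × A(h/2) = 3.8617220992; minus A(h) gives 2.8446764510.
Divide by 2^2 − 1 = 3.
R = 2.8446764510/3 = 0.9482254837

0.948225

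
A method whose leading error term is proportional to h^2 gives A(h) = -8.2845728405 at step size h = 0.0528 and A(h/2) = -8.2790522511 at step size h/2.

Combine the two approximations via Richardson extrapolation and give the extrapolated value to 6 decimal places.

r = 2, so 2^r = 4.
Weighted: (-33.1162090044) − (-8.2845728405) = -24.8316361639
Denominator 4 − 1 = 3.
Extrapolated: (-24.8316361639) / 3 = -8.2772120546

-8.277212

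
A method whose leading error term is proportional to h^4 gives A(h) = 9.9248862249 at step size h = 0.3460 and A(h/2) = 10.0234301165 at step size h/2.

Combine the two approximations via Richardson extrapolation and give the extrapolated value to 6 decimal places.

Method order is 4; weight 2^4 = 16.
Difference of the inputs: 10.0234301165 − 9.9248862249 = 0.0985438916
Divide by 2^4 − 1 = 15: 0.0985438916/15 = 0.0065695928
R = A(h/2) + (A(h/2) − A(h))/15 = 10.0234301165 + 0.0065695928 = 10.0299997093
Correction |R − A(h/2)| = 6.570e-03; gap |A(h/2) − A(h)| = 9.854e-02.

10.030000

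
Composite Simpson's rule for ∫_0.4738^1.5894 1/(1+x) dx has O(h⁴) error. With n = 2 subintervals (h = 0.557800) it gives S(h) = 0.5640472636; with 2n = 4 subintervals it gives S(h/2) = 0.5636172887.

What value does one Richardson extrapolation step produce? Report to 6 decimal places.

0.563589

With r = 4 the leading error scales as h^4, so the weight is 2^4 = 16.
16×0.5636172887 = 9.0178766192; subtract 0.5640472636 → 8.4538293556
Extrapolated: 8.4538293556 / 15 = 0.5635886237
Gap between inputs: 4.300e-04; correction applied: −0.0000286650.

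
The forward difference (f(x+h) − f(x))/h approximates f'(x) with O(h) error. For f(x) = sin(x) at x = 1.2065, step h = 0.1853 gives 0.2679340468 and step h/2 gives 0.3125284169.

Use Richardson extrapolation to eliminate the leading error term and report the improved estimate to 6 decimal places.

0.357123

Order 1 gives 2^r = 2 and 2^r − 1 = 1.
Numerator 2×A(h/2) − A(h) = 2×0.3125284169 − 0.2679340468 = 0.3571227870
(2×0.3125284169 − 0.2679340468)/(2 − 1) = 0.3571227870
Correction |R − A(h/2)| = 4.459e-02; gap |A(h/2) − A(h)| = 4.459e-02.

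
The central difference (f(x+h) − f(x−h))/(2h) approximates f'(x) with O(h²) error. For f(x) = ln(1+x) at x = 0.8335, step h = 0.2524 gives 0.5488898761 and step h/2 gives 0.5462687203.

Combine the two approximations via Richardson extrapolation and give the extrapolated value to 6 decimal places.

The method has order 2: 2^2 = 4.
4 × 0.5462687203 = 2.1850748812; 2.1850748812 − 0.5488898761 = 1.6361850051
Denominator 4 − 1 = 3.
Extrapolated: 1.6361850051 / 3 = 0.5453950017
Shift from A(h/2): −0.0008737186.

0.545395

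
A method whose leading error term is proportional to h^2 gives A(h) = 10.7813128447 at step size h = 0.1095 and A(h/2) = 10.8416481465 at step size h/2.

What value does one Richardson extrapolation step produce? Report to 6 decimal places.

Error is O(h^2); halving h shrinks it by 2^2 = 4.
4 × 10.8416481465 = 43.3665925860; 43.3665925860 − 10.7813128447 = 32.5852797413
Denominator 4 − 1 = 3.
So the Richardson estimate is 10.8617599138.

10.861760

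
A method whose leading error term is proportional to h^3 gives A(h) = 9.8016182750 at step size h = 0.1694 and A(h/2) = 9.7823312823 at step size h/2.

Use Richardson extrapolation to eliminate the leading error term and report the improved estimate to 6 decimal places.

Error is O(h^3); halving h shrinks it by 2^3 = 8.
8*9.7823312823 = 78.2586502584; 78.2586502584 − 9.8016182750 = 68.4570319834
Denominator 8 − 1 = 7.
Result: 9.7795759976
Shift from A(h/2): −0.0027552847.

9.779576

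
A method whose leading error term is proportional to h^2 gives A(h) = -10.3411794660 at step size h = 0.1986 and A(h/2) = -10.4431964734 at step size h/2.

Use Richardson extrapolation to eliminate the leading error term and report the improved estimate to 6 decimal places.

-10.477202

r = 2: numerator weight 4, denominator 3.
4*(-10.4431964734) − (-10.3411794660) = -31.4316064276
Denominator 4 − 1 = 3.
Extrapolated: (-31.4316064276) / 3 = -10.4772021425
Correction |R − A(h/2)| = 3.401e-02; gap |A(h/2) − A(h)| = 1.020e-01.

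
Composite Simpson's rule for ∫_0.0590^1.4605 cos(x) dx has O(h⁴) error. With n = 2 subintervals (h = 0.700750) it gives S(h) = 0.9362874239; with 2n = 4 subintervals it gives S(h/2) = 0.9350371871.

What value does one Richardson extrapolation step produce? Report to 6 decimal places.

Order 4 gives 2^r = 16 and 2^r − 1 = 15.
Top: 16(0.9350371871) − (0.9362874239) = 14.0243075697
Denominator 16 − 1 = 15.
Extrapolated: 14.0243075697 / 15 = 0.9349538380

0.934954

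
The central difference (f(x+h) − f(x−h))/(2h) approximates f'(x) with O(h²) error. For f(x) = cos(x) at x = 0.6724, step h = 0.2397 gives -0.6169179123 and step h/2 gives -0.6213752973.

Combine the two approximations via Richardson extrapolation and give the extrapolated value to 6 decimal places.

The method has order 2: 2^2 = 4.
2^2×A(h/2) = -2.4855011892; minus A(h) gives -1.8685832769.
Divide by 2^2 − 1 = 3.
(-1.8685832769) ÷ 3 = -0.6228610923

-0.622861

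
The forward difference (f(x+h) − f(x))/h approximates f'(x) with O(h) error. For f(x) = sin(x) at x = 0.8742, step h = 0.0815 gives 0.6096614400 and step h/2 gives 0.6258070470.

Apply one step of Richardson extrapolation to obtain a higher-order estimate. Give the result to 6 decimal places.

The method has order 1: 2^1 = 2.
2·0.6258070470 = 1.2516140940; subtract 0.6096614400 → 0.6419526540
0.6419526540 ÷ 1 = 0.6419526540
Shift from A(h/2): +0.0161456070.

0.641953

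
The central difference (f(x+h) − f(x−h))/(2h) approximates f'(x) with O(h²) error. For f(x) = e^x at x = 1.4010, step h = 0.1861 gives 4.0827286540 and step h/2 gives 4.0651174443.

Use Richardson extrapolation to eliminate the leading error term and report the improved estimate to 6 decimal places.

4.059247

Order 2 gives 2^r = 4 and 2^r − 1 = 3.
4·4.0651174443 = 16.2604697772; 16.2604697772 − 4.0827286540 = 12.1777411232
Denominator 4 − 1 = 3.
(4·4.0651174443 − 4.0827286540)/(4 − 1) = 4.0592470411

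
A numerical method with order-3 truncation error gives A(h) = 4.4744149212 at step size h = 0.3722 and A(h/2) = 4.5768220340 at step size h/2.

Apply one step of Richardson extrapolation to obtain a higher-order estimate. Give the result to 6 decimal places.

Error is O(h^3); halving h shrinks it by 2^3 = 8.
Difference of the inputs: 4.5768220340 − 4.4744149212 = 0.1024071128
Correction (A(h/2) − A(h))/(8 − 1) = 0.1024071128/7 = 0.0146295875
R = 4.5768220340 + 0.0146295875 = 4.5914516215
Gap between inputs: 1.024e-01; correction applied: +0.0146295875.

4.591452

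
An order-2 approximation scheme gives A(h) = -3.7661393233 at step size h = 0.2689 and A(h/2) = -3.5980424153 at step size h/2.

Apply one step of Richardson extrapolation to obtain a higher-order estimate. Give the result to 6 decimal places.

-3.542010

r = 2, so 2^r = 4.
Numerator 4 × A(h/2) − A(h) = 4 × (-3.5980424153) − (-3.7661393233) = -10.6260303379
Denominator 4 − 1 = 3.
(4 × (-3.5980424153) − (-3.7661393233))/(4 − 1) = -3.5420101126
Correction |R − A(h/2)| = 5.603e-02; gap |A(h/2) − A(h)| = 1.681e-01.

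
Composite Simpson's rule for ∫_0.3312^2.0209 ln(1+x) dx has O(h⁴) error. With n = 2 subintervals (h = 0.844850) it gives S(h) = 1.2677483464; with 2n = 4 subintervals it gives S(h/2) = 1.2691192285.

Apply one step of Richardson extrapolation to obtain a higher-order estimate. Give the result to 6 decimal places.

1.269211

Leading term ∝ h^4; use weight 16 = 2^4.
Top: 16(1.2691192285) − (1.2677483464) = 19.0381593096
Divide by 2^4 − 1 = 15.
19.0381593096 ÷ 15 = 1.2692106206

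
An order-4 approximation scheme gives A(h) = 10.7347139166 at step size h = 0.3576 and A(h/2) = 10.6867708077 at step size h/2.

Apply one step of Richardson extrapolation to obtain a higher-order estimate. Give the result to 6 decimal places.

10.683575

Method order is 4; weight 2^4 = 16.
2^4·A(h/2) = 170.9883329232; minus A(h) gives 160.2536190066.
Denominator 16 − 1 = 15.
R = 160.2536190066/15 = 10.6835746004
Shift from A(h/2): −0.0031962073.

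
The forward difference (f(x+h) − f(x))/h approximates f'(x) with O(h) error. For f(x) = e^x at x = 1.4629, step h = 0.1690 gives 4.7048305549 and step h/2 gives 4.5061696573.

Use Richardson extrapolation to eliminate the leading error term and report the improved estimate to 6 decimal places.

Order 1 gives 2^r = 2 and 2^r − 1 = 1.
Top: 2(4.5061696573) − (4.7048305549) = 4.3075087597
Denominator 2 − 1 = 1.
So the Richardson estimate is 4.3075087597.

4.307509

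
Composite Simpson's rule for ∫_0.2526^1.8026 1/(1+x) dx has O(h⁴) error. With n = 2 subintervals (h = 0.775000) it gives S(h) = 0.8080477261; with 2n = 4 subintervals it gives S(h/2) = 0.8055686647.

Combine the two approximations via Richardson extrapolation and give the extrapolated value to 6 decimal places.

r = 4: numerator weight 16, denominator 15.
2^4×A(h/2) = 12.8890986352; minus A(h) gives 12.0810509091.
12.0810509091 ÷ 15 = 0.8054033939

0.805403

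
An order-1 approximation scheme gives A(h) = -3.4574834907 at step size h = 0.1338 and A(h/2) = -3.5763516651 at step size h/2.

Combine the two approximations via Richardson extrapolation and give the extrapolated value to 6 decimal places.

The method has order 1: 2^1 = 2.
2×(-3.5763516651) = -7.1527033302; subtract (-3.4574834907) → -3.6952198395
Denominator 2 − 1 = 1.
(-3.6952198395) ÷ 1 = -3.6952198395
Gap between inputs: 1.189e-01; correction applied: −0.1188681744.

-3.695220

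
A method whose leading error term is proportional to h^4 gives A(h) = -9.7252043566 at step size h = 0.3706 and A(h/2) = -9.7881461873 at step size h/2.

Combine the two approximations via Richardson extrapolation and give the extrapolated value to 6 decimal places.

r = 4: numerator weight 16, denominator 15.
2^4·A(h/2) = -156.6103389968; minus A(h) gives -146.8851346402.
Denominator 16 − 1 = 15.
R = (-146.8851346402)/15 = -9.7923423093
Correction |R − A(h/2)| = 4.196e-03; gap |A(h/2) − A(h)| = 6.294e-02.

-9.792342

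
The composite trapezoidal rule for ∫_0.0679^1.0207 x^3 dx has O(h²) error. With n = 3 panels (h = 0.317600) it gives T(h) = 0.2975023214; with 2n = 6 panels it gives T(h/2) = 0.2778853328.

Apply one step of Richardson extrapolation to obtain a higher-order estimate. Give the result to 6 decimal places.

0.271346

Error is O(h^2); halving h shrinks it by 2^2 = 4.
Weighted: 1.1115413312 − 0.2975023214 = 0.8140390098
Divide by 2^2 − 1 = 3.
R = 0.8140390098/3 = 0.2713463366
Gap between inputs: 1.962e-02; correction applied: −0.0065389962.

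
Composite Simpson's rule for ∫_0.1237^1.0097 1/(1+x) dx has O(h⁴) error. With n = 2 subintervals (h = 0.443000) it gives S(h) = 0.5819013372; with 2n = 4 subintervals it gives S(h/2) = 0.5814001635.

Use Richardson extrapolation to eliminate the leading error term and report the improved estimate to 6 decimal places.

0.581367

Error is O(h^4); halving h shrinks it by 2^4 = 16.
16 × 0.5814001635 = 9.3024026160; subtract 0.5819013372 → 8.7205012788
R = 8.7205012788/15 = 0.5813667519
Shift from A(h/2): −0.0000334116.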